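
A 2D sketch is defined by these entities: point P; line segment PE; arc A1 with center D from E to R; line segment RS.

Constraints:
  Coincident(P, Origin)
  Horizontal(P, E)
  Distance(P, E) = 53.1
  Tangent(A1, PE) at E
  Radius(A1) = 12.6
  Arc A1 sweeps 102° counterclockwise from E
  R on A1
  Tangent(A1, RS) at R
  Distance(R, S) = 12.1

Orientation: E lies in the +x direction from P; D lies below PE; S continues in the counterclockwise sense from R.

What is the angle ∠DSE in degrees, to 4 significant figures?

14.23°

P is at the origin; PE is horizontal with |PE| = 53.1 and E on the +x side, so E = (53.10, 0.000). A1 meets PE tangentially, so DE is at right angles to PE, so D = E + (0, -12.6) = (53.10, -12.60). On A1, E sits at bearing 90° from D; a 102° counterclockwise sweep puts R at bearing 192°, so R = D + 12.6·(cos 192°, sin 192°) = (40.78, -15.22). The tangent condition forces DR to be normal to RS, so RS runs along (−sin 192°, cos 192°); with |RS| = 12.1, S = (43.29, -27.06). Then cos ∠DSE = SD·SE / (|SD||SE|), giving 14.23°.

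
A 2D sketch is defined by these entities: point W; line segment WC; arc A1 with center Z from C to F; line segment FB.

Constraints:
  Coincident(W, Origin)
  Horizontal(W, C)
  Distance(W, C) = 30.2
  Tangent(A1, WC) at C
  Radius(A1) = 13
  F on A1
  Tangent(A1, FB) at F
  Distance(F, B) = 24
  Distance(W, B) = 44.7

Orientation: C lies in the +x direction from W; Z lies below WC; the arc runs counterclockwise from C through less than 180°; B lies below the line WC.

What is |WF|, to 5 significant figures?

23.256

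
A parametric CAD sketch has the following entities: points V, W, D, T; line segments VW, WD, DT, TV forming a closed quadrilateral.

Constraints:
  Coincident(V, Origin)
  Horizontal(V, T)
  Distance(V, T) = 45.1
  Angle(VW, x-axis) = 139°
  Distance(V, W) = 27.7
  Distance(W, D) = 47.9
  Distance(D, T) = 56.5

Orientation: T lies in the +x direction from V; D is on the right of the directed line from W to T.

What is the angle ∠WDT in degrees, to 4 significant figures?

81.50°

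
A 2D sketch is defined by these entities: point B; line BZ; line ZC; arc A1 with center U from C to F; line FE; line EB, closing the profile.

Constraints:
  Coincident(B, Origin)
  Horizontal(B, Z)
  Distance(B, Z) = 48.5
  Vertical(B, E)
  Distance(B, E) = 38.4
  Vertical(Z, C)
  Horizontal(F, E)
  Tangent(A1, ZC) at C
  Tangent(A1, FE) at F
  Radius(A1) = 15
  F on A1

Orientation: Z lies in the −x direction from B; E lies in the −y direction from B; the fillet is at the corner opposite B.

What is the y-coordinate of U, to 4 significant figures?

-23.40

B is at the origin; B and Z share the same y with |BZ| = 48.5 and Z on the −x side, so Z = (-48.50, 0.000). B and E share the same x with |BE| = 38.4 and E on the −y side, so E = (0.000, -38.40). The virtual corner opposite B is at (-48.50, -38.40). Since A1 is tangent to ZC there, UC ⟂ ZC and the tangent condition forces UF to be normal to FE, with radius 15.0, so the center U sits 15.0 in from both sides at U = (-33.50, -23.40). So U.y = -23.40.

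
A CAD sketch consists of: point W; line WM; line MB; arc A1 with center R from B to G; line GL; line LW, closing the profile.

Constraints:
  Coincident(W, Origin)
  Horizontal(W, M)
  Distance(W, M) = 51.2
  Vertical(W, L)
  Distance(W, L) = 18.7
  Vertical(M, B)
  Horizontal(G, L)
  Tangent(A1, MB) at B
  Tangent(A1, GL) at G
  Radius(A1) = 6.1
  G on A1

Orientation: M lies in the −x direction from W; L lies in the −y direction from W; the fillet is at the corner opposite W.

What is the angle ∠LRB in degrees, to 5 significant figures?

172.30°

The virtual corner opposite W is at (-51.200, -18.700). Tangency of A1 to MB means the radius RB is perpendicular to MB and A1 meets GL tangentially, so RG is at right angles to GL, with radius 6.1, so the center R sits 6.1 in from both sides at R = (-45.100, -12.600). That places the tangent points at B = (-51.200, -12.600) on MB and G = (-45.100, -18.700) on GL. Then cos ∠LRB = RL·RB / (|RL||RB|), giving 172.30°.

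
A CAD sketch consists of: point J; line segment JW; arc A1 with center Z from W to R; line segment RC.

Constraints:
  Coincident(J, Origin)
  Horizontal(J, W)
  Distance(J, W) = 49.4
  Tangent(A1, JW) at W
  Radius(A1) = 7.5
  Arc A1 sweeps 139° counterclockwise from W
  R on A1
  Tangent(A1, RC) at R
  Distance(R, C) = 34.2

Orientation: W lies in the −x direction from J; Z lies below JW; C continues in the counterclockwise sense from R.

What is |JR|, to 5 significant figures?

55.892

The tangent condition forces ZW to be normal to JW, so Z = W + (0, -7.5) = (-49.400, -7.5000). On A1, W sits at bearing 90° from Z; a 139° counterclockwise sweep puts R at bearing 229°, so R = Z + 7.5·(cos 229°, sin 229°) = (-54.320, -13.160). Then |JR| = |R − J| = 55.892.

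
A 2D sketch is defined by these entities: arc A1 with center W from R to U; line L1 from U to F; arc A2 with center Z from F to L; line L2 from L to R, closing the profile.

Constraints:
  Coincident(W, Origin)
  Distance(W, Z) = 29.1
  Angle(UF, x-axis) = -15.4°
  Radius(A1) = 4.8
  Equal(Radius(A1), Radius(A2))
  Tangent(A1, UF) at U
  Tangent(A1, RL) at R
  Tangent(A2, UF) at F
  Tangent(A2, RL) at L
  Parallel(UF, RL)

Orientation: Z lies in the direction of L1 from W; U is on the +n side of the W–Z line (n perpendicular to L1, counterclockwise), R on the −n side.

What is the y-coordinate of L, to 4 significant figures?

-12.36

Tangency of A1 to both parallel lines with radius 4.8 puts U and R at W ± 4.8·n: U = (1.275, 4.628), R = (-1.275, -4.628). Equal radii place F and L the same way about Z: F = Z + 4.8·n = (29.33, -3.100), L = Z − 4.8·n = (26.78, -12.36). So L.y = -12.36.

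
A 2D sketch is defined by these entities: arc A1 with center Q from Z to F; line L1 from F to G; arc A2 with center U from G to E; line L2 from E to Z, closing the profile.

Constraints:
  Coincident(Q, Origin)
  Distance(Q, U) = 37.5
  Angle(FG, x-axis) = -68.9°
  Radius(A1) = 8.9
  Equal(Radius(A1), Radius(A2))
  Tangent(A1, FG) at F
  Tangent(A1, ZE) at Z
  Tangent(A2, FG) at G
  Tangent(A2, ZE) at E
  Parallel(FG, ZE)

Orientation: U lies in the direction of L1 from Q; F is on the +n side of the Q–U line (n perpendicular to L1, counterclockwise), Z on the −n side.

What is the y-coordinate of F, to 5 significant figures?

3.2040

Q is at the origin and U lies 37.5 along u from Q, so U = 37.5·u = (13.500, -34.986). Tangency of A1 to both parallel lines with radius 8.9 puts F and Z at Q ± 8.9·n: F = (8.3033, 3.2040), Z = (-8.3033, -3.2040). So F.y = 3.2040.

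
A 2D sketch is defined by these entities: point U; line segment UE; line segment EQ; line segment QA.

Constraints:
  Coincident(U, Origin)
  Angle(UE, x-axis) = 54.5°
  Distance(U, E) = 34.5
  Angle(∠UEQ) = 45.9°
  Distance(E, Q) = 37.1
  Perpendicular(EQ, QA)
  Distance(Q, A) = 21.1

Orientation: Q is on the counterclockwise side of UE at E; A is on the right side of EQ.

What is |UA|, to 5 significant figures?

47.707

∠UEQ = 45.9°, so EQ runs at 54.5° + (180° − 45.9°) = 188.60° from the x-axis; with |EQ| = 37.1, Q = E + 37.1·(cos 188.60°, sin 188.60°) = (-16.649, 22.539). The perpendicularity gives QA at right angles to EQ; with |QA| = 21.1 on the right of EQ, A = Q + 21.1·(-0.14954, 0.98876) = (-19.804, 43.402). Then |UA| = |A − U| = 47.707.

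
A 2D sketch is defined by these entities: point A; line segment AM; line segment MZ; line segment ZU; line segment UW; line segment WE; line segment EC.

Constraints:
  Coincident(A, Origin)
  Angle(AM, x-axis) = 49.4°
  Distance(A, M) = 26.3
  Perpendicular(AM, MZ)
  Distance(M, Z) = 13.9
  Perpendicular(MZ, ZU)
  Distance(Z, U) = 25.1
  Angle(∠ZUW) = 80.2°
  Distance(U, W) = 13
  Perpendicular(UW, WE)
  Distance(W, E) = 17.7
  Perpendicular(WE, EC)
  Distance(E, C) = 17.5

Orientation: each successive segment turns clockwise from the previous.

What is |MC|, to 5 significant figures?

22.949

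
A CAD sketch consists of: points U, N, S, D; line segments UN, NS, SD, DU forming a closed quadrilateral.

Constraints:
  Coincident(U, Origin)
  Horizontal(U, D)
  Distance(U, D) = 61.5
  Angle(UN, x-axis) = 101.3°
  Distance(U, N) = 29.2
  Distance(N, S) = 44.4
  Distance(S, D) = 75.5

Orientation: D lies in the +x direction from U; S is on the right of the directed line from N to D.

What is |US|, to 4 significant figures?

19.69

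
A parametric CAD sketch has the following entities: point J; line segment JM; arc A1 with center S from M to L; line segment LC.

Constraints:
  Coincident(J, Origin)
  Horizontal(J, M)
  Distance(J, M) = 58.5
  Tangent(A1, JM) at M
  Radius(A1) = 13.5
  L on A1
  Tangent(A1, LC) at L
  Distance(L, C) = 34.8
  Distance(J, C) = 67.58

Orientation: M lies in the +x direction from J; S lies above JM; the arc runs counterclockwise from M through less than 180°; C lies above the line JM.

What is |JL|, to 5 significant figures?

72.351

Checks: J = (0.00, 0.00) ✓; |SL| = 13.50 ✓; ∠(SL, LC) = 90.00° ✓; |LC| = 34.80 ✓; |JC| = 67.58 ✓.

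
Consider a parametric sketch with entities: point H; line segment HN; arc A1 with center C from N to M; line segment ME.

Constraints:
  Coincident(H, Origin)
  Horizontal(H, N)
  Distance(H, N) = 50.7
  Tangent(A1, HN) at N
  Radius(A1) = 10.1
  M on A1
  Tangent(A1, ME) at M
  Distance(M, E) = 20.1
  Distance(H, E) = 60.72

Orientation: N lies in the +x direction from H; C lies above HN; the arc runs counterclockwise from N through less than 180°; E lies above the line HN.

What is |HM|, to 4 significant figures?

61.54

H is at the origin; H and N share the same y with |HN| = 50.7 and N on the +x side, so N = (50.70, 0.000). The tangent condition forces CN to be normal to HN, so C = N + (0, 10.1) = (50.70, 10.10). Since CM ⟂ ME (tangency), |CE| = √(10.1² + 20.1²) = 22.49 regardless of where M sits on A1. So E lies on both circle(H, 60.72) and circle(C, 22.49); the above-HN intersection is E = (51.23, 32.59). M is the foot of the tangent from E: M = (59.83, 14.42).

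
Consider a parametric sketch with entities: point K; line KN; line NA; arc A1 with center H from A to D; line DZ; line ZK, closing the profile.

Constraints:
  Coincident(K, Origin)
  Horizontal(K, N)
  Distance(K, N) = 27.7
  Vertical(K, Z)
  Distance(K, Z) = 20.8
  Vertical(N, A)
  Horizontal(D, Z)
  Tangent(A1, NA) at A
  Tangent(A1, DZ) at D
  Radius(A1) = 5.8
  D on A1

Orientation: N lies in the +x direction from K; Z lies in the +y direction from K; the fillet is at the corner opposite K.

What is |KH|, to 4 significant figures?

26.54

K and Z share the same x with |KZ| = 20.8 and Z on the +y side, so Z = (0.000, 20.80). The virtual corner opposite K is at (27.70, 20.80). Since A1 is tangent to NA there, HA ⟂ NA and tangency of A1 to DZ means the radius HD is perpendicular to DZ, with radius 5.8, so the center H sits 5.8 in from both sides at H = (21.90, 15.00). Then |KH| = |H − K| = 26.54.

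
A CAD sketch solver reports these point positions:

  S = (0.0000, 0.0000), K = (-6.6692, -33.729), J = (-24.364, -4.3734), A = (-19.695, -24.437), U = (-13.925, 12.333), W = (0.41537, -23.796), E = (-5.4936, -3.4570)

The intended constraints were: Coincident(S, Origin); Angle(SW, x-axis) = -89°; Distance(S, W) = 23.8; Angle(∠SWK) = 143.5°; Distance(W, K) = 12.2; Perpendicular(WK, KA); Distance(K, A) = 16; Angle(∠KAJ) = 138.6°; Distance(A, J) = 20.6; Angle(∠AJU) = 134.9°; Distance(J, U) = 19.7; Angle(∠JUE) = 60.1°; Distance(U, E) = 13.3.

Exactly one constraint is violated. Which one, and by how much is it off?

Distance(U, E) = 13.3 — off by 4.60.

S = (0.00, 0.00) ✓; SW at -89.00° ✓; |SW| = 23.80 ✓; ∠SWK = 143.5° ✓; |WK| = 12.20 ✓; ∠(WK, KA) = 90.00° ✓; |KA| = 16.00 ✓; ∠KAJ = 138.6° ✓; |AJ| = 20.60 ✓; ∠AJU = 134.9° ✓; |JU| = 19.70 ✓; ∠JUE = 60.10° ✓; |UE| = 17.90 ✗.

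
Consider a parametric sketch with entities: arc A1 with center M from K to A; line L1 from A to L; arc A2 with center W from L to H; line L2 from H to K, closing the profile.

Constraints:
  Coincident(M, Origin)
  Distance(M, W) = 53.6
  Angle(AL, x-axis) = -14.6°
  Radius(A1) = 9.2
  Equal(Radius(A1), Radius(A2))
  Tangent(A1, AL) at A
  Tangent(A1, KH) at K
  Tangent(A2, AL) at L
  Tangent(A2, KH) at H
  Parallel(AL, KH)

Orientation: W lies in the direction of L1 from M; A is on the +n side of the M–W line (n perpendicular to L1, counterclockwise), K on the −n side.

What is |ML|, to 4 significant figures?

54.38

The slot axis is L1's direction at -14.6°, so u = (cos -14.6°, sin -14.6°) = (0.9677, -0.2521) and n = (−sin -14.6°, cos -14.6°) = (0.2521, 0.9677). M is at the origin and W lies 53.6 along u from M, so W = 53.6·u = (51.87, -13.51). Tangency of A1 to both parallel lines with radius 9.2 puts A and K at M ± 9.2·n: A = (2.319, 8.903), K = (-2.319, -8.903). Equal radii place L and H the same way about W: L = W + 9.2·n = (54.19, -4.608), H = W − 9.2·n = (49.55, -22.41). Then |ML| = |L − M| = 54.38.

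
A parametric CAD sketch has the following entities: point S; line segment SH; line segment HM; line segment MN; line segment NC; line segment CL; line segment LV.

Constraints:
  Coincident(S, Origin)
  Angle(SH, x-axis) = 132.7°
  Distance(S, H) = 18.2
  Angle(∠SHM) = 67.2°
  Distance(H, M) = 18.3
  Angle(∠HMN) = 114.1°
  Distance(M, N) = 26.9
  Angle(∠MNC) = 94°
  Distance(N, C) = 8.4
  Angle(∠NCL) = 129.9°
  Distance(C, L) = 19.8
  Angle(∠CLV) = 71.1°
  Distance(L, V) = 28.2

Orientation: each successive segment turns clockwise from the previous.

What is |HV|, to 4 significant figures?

21.98

∠NCL = 129.9° gives CL at 177.9° from the x-axis; with |CL| = 19.8, L = (-1.856, -5.263). ∠CLV = 71.1° gives LV at 69.00° from the x-axis; with |LV| = 28.2, V = (8.250, 21.06). Then |HV| = |V − H| = 21.98.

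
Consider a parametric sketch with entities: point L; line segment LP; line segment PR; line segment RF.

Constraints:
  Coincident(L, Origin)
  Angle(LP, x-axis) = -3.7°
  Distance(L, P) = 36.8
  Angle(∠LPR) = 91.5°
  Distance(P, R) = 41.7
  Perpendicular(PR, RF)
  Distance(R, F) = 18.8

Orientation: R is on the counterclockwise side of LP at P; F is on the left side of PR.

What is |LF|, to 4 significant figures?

46.30

∠LPR = 91.5°, so PR runs at -3.7° + (180° − 91.5°) = 84.80° from the x-axis; with |PR| = 41.7, R = P + 41.7·(cos 84.80°, sin 84.80°) = (40.50, 39.15). PR is perpendicular to RF; with |RF| = 18.8 on the left of PR, F = R + 18.8·(-0.9959, 0.09063) = (21.78, 40.86). Then |LF| = |F − L| = 46.30.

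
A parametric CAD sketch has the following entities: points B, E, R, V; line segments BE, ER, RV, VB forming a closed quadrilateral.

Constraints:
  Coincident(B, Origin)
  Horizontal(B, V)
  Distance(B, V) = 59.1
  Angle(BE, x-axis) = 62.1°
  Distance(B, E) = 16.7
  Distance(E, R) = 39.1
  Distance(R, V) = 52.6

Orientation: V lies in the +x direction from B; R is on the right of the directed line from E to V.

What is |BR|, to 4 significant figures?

27.05

B is at the origin; BV is horizontal with |BV| = 59.1 and V in +x, so V = (59.1, 0). BE runs at 62.1° with |BE| = 16.7, so E = (7.814, 14.76). R is determined by |ER| = 39.1 and |RV| = 52.6 together: it lies at the intersection of circle(E, 39.1) and circle(V, 52.6). With |EV| = 53.37, the foot of the radical line on EV is 15.09 from E and the perpendicular offset is √(39.1² − 15.09²) = 36.07. Taking the right-of-EV solution: R = (12.33, -24.08).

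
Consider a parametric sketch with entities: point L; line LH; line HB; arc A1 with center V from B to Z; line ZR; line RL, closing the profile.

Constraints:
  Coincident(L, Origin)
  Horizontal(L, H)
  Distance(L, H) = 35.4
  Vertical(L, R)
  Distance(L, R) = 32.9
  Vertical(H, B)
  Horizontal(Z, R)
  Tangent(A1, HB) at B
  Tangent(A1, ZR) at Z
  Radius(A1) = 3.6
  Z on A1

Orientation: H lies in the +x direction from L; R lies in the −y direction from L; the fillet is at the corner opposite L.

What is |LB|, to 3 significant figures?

46.0

L is at the origin; LH is horizontal with |LH| = 35.4 and H on the +x side, so H = (35.4, 0.00). L and R share the same x with |LR| = 32.9 and R on the −y side, so R = (0.00, -32.9). The virtual corner opposite L is at (35.4, -32.9). Tangency of A1 to HB means the radius VB is perpendicular to HB and the tangent condition forces VZ to be normal to ZR, with radius 3.6, so the center V sits 3.6 in from both sides at V = (31.8, -29.3). That places the tangent points at B = (35.4, -29.3) on HB and Z = (31.8, -32.9) on ZR. Then |LB| = |B − L| = 46.0.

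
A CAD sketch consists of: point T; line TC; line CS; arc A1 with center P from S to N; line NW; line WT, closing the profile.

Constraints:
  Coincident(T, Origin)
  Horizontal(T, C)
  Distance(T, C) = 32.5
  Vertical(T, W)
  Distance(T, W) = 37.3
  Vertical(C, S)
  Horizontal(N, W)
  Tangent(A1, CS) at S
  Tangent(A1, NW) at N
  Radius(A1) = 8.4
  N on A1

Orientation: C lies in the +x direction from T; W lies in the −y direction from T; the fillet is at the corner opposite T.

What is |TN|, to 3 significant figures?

44.4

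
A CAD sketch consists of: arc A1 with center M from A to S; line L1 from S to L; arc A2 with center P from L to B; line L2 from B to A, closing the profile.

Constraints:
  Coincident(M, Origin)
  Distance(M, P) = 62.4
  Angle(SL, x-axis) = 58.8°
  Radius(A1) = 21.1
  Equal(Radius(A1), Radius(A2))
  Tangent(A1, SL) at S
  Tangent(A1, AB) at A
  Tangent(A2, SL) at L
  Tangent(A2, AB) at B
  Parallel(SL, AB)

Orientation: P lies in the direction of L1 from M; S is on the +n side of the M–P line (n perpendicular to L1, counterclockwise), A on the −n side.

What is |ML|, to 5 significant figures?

65.871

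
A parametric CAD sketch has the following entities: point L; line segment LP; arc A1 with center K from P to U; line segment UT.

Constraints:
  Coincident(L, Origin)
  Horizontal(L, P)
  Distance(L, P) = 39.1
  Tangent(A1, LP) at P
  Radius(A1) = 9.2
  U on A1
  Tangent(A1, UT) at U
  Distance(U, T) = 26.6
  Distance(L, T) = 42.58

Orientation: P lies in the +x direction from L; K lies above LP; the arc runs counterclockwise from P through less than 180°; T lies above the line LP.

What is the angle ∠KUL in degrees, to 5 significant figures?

28.083°

Checks: ∠(KP, PL) = 90.00° ✓; |KU| = 9.200 ✓; ∠(KU, UT) = 90.00° ✓; |UT| = 26.60 ✓; |LT| = 42.58 ✓.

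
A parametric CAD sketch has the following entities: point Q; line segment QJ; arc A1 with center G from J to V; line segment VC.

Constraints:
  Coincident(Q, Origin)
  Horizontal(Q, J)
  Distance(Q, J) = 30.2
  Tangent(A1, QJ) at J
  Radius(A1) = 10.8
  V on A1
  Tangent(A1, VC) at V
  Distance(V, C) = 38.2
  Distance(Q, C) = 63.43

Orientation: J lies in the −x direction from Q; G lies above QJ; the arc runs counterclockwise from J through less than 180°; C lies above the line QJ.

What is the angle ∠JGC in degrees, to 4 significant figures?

165.8°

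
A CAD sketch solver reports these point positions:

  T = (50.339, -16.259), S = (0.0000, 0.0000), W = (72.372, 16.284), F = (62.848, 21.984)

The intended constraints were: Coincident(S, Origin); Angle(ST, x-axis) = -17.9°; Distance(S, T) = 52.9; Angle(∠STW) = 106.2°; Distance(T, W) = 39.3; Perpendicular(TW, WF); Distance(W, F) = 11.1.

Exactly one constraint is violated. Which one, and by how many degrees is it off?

Perpendicular(TW, WF) — off by 3.20°.

S = (0.00, 0.00) ✓; ST at -17.90° ✓; |ST| = 52.90 ✓; ∠STW = 106.2° ✓; |TW| = 39.30 ✓; ∠(TW, WF) = 93.20° ✗; |WF| = 11.10 ✓.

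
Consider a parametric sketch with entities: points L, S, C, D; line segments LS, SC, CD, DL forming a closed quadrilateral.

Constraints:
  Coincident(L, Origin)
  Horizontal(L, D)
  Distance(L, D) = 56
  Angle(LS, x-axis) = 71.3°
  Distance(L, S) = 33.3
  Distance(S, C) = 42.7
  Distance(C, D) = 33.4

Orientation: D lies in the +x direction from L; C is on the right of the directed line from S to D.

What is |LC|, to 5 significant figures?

25.523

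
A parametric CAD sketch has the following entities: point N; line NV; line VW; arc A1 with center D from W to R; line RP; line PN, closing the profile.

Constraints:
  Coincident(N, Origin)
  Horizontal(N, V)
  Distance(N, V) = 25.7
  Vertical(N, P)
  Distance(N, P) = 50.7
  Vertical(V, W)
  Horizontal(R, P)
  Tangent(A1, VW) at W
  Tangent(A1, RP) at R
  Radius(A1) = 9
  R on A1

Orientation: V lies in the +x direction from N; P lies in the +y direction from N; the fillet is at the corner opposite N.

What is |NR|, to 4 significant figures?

53.38

N is at the origin; N and V share the same y with |NV| = 25.7 and V on the +x side, so V = (25.70, 0.000). NP is vertical with |NP| = 50.7 and P on the +y side, so P = (0.000, 50.70). The virtual corner opposite N is at (25.70, 50.70). Since A1 is tangent to VW there, DW ⟂ VW and A1 meets RP tangentially, so DR is at right angles to RP, with radius 9.0, so the center D sits 9.0 in from both sides at D = (16.70, 41.70). That places the tangent points at W = (25.70, 41.70) on VW and R = (16.70, 50.70) on RP. Then |NR| = |R − N| = 53.38.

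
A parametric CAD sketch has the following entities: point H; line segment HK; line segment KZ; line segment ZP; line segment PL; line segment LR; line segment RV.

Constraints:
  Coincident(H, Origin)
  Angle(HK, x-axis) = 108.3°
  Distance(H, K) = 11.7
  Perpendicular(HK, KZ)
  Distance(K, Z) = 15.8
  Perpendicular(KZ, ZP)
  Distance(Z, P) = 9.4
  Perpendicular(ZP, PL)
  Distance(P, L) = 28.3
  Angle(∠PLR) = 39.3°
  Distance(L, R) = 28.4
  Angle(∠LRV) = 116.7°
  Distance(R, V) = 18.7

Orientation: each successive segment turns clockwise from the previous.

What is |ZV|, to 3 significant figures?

10.8

∠PLR = 39.3° gives LR at 57.6° from the x-axis; with |LR| = 28.4, R = (2.63, 22.2). ∠LRV = 116.7° gives RV at -5.70° from the x-axis; with |RV| = 18.7, V = (21.2, 20.4). Then |ZV| = |V − Z| = 10.8.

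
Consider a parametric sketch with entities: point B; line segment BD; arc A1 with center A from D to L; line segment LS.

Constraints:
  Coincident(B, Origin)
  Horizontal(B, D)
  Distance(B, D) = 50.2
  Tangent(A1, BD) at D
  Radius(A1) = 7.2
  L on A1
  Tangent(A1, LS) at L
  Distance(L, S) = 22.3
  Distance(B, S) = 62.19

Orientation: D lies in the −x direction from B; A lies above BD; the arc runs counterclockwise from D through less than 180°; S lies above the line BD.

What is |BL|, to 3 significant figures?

45.1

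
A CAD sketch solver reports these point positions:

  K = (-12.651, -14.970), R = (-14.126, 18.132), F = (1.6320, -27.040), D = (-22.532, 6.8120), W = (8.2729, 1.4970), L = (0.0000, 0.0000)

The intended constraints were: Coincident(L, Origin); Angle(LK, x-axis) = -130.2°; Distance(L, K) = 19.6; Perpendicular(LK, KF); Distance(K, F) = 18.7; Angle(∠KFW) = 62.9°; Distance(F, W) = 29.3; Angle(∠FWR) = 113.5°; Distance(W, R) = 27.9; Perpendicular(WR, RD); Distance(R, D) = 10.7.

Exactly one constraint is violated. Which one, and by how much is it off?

Distance(R, D) = 10.7 — off by 3.40.

L = (0.00, 0.00) ✓; LK at -130.2° ✓; |LK| = 19.60 ✓; ∠(LK, KF) = 90.00° ✓; |KF| = 18.70 ✓; ∠KFW = 62.90° ✓; |FW| = 29.30 ✓; ∠FWR = 113.5° ✓; |WR| = 27.90 ✓; ∠(WR, RD) = 90.00° ✓; |RD| = 14.10 ✗.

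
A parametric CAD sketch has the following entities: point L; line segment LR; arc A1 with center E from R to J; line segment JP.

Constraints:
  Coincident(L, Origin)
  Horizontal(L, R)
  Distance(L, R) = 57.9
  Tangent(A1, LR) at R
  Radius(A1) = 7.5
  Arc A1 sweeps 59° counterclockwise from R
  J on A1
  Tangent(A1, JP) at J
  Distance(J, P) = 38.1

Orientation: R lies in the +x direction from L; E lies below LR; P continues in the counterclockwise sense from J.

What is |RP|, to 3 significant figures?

44.7

L is at the origin; LR is horizontal with |LR| = 57.9 and R on the +x side, so R = (57.9, 0.00). A1 meets LR tangentially, so ER is at right angles to LR, so E = R + (0, -7.5) = (57.9, -7.50). On A1, R sits at bearing 90° from E; a 59° counterclockwise sweep puts J at bearing 149°, so J = E + 7.5·(cos 149°, sin 149°) = (51.5, -3.64). A1 meets JP tangentially, so EJ is at right angles to JP, so JP runs along (−sin 149°, cos 149°); with |JP| = 38.1, P = (31.8, -36.3). Then |RP| = |P − R| = 44.7.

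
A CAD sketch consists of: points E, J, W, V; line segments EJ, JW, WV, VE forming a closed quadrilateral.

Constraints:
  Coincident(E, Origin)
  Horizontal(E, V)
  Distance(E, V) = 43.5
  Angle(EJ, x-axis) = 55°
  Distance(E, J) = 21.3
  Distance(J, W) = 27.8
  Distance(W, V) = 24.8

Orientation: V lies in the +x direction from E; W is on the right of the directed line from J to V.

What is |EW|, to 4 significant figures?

22.37

E is at the origin; E and V share the same y with |EV| = 43.5 and V in +x, so V = (43.5, 0). EJ runs at 55.0° with |EJ| = 21.3, so J = (12.22, 17.45). W is determined by |JW| = 27.8 and |WV| = 24.8 together: it lies at the intersection of circle(J, 27.8) and circle(V, 24.8). With |JV| = 35.82, the foot of the radical line on JV is 20.11 from J and the perpendicular offset is √(27.8² − 20.11²) = 19.19. Taking the right-of-JV solution: W = (20.43, -9.110).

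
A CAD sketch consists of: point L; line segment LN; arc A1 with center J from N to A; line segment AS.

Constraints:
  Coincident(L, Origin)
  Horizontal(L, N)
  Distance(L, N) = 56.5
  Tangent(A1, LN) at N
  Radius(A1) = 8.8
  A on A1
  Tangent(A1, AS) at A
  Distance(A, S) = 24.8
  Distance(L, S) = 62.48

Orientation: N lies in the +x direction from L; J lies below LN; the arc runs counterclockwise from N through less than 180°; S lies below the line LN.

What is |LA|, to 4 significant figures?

48.91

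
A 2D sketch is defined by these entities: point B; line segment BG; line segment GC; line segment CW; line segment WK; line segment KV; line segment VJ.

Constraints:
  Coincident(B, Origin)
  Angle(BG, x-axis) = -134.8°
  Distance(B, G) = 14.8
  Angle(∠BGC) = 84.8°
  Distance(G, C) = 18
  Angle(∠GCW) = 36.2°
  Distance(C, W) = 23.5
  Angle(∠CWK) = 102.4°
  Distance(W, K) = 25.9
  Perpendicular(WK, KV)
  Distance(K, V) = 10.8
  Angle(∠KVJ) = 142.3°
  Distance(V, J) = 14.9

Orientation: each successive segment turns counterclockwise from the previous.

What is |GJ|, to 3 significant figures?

14.2

WK is perpendicular to KV, so KV runs at -88.2°; with |KV| = 10.8, V = (-27.9, -10.8). ∠KVJ = 142.3° gives VJ at -50.5° from the x-axis; with |VJ| = 14.9, J = (-18.4, -22.3). Then |GJ| = |J − G| = 14.2.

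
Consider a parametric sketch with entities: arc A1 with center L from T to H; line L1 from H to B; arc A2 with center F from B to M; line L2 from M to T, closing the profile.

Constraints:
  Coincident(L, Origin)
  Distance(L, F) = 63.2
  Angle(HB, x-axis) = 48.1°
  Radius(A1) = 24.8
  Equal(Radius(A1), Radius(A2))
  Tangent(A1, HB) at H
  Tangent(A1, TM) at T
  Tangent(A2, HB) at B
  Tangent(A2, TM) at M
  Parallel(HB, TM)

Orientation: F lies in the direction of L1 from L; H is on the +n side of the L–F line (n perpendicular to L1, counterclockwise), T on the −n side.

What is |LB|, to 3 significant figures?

67.9

Tangency of A1 to both parallel lines with radius 24.8 puts H and T at L ± 24.8·n: H = (-18.5, 16.6), T = (18.5, -16.6). Equal radii place B and M the same way about F: B = F + 24.8·n = (23.7, 63.6), M = F − 24.8·n = (60.7, 30.5). Then |LB| = |B − L| = 67.9.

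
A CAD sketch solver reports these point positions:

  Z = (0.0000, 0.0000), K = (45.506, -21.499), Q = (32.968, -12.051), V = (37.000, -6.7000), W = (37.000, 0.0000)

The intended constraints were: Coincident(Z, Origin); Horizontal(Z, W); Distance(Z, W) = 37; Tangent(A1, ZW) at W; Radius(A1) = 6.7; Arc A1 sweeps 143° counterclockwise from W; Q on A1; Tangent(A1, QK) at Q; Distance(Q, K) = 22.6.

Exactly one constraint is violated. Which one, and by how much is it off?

Distance(Q, K) = 22.6 — off by 6.90.

Z = (0.00, 0.00) ✓; Z.y = 0.00, W.y = 0.00 ✓; |ZW| = 37.00 ✓; ∠(VW, WZ) = 90.00° ✓; |VW| = 6.700 ✓; bearing(V→Q) − bearing(V→W) = 143.0° ✓; |VQ| = 6.700 ✓; ∠(VQ, QK) = 90.00° ✓; |QK| = 15.70 ✗.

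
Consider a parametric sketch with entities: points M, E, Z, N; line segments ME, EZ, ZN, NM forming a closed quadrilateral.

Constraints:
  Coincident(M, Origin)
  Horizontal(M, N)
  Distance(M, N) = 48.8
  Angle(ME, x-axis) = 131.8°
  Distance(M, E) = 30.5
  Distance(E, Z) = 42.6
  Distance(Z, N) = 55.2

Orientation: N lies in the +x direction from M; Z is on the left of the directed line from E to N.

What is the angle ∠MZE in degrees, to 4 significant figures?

39.13°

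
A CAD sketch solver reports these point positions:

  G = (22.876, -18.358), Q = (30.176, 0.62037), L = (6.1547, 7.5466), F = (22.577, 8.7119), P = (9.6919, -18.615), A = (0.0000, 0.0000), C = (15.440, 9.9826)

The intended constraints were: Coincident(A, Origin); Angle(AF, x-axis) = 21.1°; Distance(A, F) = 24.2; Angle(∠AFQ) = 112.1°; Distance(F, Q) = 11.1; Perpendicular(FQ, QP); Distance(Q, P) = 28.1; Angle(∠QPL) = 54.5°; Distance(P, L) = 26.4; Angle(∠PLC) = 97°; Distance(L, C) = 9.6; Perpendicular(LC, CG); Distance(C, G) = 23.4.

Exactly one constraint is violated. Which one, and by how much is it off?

Distance(C, G) = 23.4 — off by 5.90.

A = (0.00, 0.00) ✓; AF at 21.10° ✓; |AF| = 24.20 ✓; ∠AFQ = 112.1° ✓; |FQ| = 11.10 ✓; ∠(FQ, QP) = 90.00° ✓; |QP| = 28.10 ✓; ∠QPL = 54.50° ✓; |PL| = 26.40 ✓; ∠PLC = 97.00° ✓; |LC| = 9.600 ✓; ∠(LC, CG) = 90.00° ✓; |CG| = 29.30 ✗.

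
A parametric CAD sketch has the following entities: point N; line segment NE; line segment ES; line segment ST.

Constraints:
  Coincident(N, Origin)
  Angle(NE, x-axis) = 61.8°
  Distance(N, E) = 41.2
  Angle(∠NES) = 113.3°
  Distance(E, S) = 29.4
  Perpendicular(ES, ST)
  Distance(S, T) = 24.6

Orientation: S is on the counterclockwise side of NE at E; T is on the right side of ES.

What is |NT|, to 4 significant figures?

77.38

∠NES = 113.3°, so ES runs at 61.8° + (180° − 113.3°) = 128.5° from the x-axis; with |ES| = 29.4, S = E + 29.4·(cos 128.5°, sin 128.5°) = (1.167, 59.32). The perpendicularity gives ST at right angles to ES; with |ST| = 24.6 on the right of ES, T = S + 24.6·(0.7826, 0.6225) = (20.42, 74.63). Then |NT| = |T − N| = 77.38.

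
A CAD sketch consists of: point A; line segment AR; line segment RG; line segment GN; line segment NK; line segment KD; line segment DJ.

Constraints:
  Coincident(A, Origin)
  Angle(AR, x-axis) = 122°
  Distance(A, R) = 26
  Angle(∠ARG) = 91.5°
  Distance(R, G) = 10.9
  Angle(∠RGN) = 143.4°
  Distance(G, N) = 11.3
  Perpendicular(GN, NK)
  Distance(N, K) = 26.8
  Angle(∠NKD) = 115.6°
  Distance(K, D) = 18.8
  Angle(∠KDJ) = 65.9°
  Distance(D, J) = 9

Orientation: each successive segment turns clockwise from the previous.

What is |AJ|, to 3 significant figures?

12.2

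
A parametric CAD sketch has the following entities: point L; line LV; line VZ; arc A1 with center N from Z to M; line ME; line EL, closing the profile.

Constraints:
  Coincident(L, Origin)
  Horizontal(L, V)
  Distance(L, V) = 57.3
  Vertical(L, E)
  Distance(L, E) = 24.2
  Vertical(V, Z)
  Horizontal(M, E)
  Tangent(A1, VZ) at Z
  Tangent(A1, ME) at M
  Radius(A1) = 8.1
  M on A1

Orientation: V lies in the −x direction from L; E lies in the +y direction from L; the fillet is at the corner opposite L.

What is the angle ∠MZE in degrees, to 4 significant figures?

36.95°

The virtual corner opposite L is at (-57.30, 24.20). The tangent condition forces NZ to be normal to VZ and the tangent condition forces NM to be normal to ME, with radius 8.1, so the center N sits 8.1 in from both sides at N = (-49.20, 16.10). That places the tangent points at Z = (-57.30, 16.10) on VZ and M = (-49.20, 24.20) on ME. Then cos ∠MZE = ZM·ZE / (|ZM||ZE|), giving 36.95°.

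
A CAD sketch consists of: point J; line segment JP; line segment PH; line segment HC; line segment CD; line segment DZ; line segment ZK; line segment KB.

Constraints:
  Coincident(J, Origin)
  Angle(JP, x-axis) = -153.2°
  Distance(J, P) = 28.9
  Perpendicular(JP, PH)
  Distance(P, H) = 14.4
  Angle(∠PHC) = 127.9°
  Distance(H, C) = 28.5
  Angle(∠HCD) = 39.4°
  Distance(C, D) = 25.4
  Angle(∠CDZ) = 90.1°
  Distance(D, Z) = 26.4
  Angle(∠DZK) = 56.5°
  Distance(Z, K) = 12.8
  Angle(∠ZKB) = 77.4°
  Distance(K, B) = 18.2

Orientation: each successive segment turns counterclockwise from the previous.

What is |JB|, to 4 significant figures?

20.07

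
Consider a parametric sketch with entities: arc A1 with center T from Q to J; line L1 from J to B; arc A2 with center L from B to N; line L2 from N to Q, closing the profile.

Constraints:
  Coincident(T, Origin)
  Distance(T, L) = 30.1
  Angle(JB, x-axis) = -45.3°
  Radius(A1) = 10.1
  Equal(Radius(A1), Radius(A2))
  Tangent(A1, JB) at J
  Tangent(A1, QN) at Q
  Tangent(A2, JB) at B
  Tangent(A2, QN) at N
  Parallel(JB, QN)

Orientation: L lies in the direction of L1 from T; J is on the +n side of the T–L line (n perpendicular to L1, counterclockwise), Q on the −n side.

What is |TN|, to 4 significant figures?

31.75

The slot axis is L1's direction at -45.3°, so u = (cos -45.3°, sin -45.3°) = (0.7034, -0.7108) and n = (−sin -45.3°, cos -45.3°) = (0.7108, 0.7034). T is at the origin and L lies 30.1 along u from T, so L = 30.1·u = (21.17, -21.40). Tangency of A1 to both parallel lines with radius 10.1 puts J and Q at T ± 10.1·n: J = (7.179, 7.104), Q = (-7.179, -7.104). Equal radii place B and N the same way about L: B = L + 10.1·n = (28.35, -14.29), N = L − 10.1·n = (13.99, -28.50). Then |TN| = |N − T| = 31.75.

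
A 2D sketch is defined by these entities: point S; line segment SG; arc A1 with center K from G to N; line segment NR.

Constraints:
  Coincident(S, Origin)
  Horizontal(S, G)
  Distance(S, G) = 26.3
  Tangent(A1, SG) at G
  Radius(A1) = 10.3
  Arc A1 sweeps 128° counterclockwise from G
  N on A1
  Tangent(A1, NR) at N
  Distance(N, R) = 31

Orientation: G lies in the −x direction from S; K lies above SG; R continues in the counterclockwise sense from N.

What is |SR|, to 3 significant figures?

55.5

On A1, G sits at bearing -90° from K; a 128° counterclockwise sweep puts N at bearing 38°, so N = K + 10.3·(cos 38°, sin 38°) = (-18.2, 16.6). Tangency of A1 to NR means the radius KN is perpendicular to NR, so NR runs along (−sin 38°, cos 38°); with |NR| = 31.0, R = (-37.3, 41.1). Then |SR| = |R − S| = 55.5.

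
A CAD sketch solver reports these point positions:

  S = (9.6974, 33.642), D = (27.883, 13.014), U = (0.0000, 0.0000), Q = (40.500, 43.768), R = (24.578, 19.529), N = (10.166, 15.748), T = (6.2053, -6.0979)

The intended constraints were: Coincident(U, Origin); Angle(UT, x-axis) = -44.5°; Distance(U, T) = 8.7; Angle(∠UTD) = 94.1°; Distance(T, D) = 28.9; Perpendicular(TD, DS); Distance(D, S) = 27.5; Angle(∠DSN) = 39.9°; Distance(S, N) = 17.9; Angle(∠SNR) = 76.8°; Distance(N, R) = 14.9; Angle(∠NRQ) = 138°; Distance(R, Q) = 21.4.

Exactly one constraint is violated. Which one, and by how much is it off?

Distance(R, Q) = 21.4 — off by 7.60.

U = (0.00, 0.00) ✓; UT at -44.50° ✓; |UT| = 8.700 ✓; ∠UTD = 94.10° ✓; |TD| = 28.90 ✓; ∠(TD, DS) = 90.00° ✓; |DS| = 27.50 ✓; ∠DSN = 39.90° ✓; |SN| = 17.90 ✓; ∠SNR = 76.80° ✓; |NR| = 14.90 ✓; ∠NRQ = 138.0° ✓; |RQ| = 29.00 ✗.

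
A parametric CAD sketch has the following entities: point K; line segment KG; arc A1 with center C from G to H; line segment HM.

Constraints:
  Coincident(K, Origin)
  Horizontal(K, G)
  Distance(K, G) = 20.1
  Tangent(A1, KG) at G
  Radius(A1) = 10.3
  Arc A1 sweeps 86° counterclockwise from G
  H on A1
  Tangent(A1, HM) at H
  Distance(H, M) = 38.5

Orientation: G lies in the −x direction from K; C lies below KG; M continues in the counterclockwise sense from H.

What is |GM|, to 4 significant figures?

49.71

On A1, G sits at bearing 90° from C; an 86° counterclockwise sweep puts H at bearing 176°, so H = C + 10.3·(cos 176°, sin 176°) = (-30.37, -9.582). Since A1 is tangent to HM there, CH ⟂ HM, so HM runs along (−sin 176°, cos 176°); with |HM| = 38.5, M = (-33.06, -47.99). Then |GM| = |M − G| = 49.71.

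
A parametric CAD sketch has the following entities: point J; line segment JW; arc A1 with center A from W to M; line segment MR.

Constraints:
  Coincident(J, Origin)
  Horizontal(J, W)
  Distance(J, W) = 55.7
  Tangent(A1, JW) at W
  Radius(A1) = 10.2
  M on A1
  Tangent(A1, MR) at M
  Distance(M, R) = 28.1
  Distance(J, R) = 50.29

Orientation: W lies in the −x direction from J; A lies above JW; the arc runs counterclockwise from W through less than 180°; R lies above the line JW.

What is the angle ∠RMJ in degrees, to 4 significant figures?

80.62°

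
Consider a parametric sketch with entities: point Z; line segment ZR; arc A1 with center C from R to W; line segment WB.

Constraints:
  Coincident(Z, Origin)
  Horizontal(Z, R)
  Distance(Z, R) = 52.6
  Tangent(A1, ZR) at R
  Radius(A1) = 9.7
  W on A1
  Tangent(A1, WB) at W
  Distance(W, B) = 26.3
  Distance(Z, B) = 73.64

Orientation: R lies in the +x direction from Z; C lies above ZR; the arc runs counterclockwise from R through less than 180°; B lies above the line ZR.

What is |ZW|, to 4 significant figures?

62.86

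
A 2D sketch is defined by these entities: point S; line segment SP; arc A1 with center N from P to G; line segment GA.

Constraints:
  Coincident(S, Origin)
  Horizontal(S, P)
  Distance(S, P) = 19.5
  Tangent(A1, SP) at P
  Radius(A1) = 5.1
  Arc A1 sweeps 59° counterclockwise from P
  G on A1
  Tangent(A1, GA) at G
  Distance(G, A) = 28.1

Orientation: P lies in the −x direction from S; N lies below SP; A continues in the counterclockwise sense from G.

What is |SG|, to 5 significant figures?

23.999

Since A1 is tangent to SP there, NP ⟂ SP, so N = P + (0, -5.1) = (-19.500, -5.1000). On A1, P sits at bearing 90° from N; a 59° counterclockwise sweep puts G at bearing 149°, so G = N + 5.1·(cos 149°, sin 149°) = (-23.872, -2.4733). Then |SG| = |G − S| = 23.999.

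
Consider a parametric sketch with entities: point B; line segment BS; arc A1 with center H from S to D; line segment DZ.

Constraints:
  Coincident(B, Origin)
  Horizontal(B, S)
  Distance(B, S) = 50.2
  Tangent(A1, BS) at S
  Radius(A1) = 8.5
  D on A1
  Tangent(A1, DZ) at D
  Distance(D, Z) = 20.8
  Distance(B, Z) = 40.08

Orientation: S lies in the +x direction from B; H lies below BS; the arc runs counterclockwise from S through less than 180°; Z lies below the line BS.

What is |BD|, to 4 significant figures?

42.93

B is at the origin; B and S share the same y with |BS| = 50.2 and S on the +x side, so S = (50.20, 0.000). A1 meets BS tangentially, so HS is at right angles to BS, so H = S + (0, -8.5) = (50.20, -8.500). Since HD ⟂ DZ (tangency), |HZ| = √(8.5² + 20.8²) = 22.47 regardless of where D sits on A1. So Z lies on both circle(B, 40.08) and circle(H, 22.47); the below-BS intersection is Z = (32.92, -22.86). D is the foot of the tangent from Z: D = (42.70, -4.504).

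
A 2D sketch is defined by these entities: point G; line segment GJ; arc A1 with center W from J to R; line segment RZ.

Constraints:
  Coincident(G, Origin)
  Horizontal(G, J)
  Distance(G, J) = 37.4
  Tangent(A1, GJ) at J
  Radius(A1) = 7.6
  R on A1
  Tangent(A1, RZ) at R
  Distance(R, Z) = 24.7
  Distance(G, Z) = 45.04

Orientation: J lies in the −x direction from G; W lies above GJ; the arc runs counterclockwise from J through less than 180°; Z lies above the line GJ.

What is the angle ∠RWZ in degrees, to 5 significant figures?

72.897°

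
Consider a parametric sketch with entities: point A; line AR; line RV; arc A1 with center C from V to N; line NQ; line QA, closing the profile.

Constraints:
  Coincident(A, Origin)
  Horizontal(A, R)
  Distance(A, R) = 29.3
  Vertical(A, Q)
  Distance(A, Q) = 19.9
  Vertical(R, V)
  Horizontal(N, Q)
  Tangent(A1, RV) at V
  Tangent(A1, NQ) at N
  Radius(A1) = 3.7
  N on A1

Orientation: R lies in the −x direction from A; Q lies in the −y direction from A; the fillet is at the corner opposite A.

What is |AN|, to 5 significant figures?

32.425

A is at the origin; AR is horizontal with |AR| = 29.3 and R on the −x side, so R = (-29.300, 0.0000). AQ is vertical with |AQ| = 19.9 and Q on the −y side, so Q = (0.0000, -19.900). The virtual corner opposite A is at (-29.300, -19.900). A1 meets RV tangentially, so CV is at right angles to RV and the tangent condition forces CN to be normal to NQ, with radius 3.7, so the center C sits 3.7 in from both sides at C = (-25.600, -16.200). That places the tangent points at V = (-29.300, -16.200) on RV and N = (-25.600, -19.900) on NQ. Then |AN| = |N − A| = 32.425.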